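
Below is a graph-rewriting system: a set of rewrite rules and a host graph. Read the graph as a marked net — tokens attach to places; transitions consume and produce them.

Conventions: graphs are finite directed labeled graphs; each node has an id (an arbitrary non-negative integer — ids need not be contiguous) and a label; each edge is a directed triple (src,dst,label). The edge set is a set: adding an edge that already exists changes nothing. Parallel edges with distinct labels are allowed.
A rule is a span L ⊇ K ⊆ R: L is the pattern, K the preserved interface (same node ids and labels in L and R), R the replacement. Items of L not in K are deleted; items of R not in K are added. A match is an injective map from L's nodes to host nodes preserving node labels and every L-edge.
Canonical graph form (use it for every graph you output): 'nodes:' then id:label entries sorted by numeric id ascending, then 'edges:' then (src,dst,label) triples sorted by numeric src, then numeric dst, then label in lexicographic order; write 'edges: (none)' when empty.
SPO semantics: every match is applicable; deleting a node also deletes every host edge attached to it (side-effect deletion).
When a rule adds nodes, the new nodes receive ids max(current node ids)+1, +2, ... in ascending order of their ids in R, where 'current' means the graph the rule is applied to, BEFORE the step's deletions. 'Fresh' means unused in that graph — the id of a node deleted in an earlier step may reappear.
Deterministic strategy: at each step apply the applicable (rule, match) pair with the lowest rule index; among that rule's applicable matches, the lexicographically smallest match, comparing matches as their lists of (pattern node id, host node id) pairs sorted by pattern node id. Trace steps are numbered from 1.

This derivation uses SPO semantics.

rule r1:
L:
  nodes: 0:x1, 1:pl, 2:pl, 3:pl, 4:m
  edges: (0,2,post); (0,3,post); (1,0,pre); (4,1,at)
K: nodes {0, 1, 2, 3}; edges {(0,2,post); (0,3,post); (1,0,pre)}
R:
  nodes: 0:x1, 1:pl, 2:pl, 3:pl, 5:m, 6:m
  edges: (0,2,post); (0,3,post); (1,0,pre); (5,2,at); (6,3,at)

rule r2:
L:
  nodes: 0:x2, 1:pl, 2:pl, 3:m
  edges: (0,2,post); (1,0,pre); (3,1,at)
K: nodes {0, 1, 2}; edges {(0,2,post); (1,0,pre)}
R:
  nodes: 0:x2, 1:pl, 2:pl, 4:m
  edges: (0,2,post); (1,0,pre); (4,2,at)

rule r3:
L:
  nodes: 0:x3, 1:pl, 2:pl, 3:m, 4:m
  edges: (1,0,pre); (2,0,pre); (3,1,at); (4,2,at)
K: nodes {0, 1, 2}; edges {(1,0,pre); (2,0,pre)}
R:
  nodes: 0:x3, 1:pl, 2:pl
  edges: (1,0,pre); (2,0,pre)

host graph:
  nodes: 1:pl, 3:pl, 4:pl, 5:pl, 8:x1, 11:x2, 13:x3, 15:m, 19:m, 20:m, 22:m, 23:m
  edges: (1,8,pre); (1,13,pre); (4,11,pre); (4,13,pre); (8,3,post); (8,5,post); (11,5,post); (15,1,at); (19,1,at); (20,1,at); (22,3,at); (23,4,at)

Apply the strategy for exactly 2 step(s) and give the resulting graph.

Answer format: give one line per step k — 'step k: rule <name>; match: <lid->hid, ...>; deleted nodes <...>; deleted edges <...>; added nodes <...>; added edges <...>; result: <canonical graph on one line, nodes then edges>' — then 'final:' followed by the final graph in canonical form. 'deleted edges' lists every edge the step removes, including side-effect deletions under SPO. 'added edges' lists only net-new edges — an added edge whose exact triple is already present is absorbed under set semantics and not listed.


step 1: rule r1; match: 0->8, 1->1, 2->3, 3->5, 4->15; deleted nodes 15; deleted edges (15,1,at); added nodes 24, 25; added edges (24,3,at); (25,5,at); result: nodes: 1:pl, 3:pl, 4:pl, 5:pl, 8:x1, 11:x2, 13:x3, 19:m, 20:m, 22:m, 23:m, 24:m, 25:m edges: (1,8,pre); (1,13,pre); (4,11,pre); (4,13,pre); (8,3,post); (8,5,post); (11,5,post); (19,1,at); (20,1,at); (22,3,at); (23,4,at); (24,3,at); (25,5,at)
step 2: rule r1; match: 0->8, 1->1, 2->3, 3->5, 4->19; deleted nodes 19; deleted edges (19,1,at); added nodes 26, 27; added edges (26,3,at); (27,5,at); result: nodes: 1:pl, 3:pl, 4:pl, 5:pl, 8:x1, 11:x2, 13:x3, 20:m, 22:m, 23:m, 24:m, 25:m, 26:m, 27:m edges: (1,8,pre); (1,13,pre); (4,11,pre); (4,13,pre); (8,3,post); (8,5,post); (11,5,post); (20,1,at); (22,3,at); (23,4,at); (24,3,at); (25,5,at); (26,3,at); (27,5,at)
final:
nodes: 1:pl, 3:pl, 4:pl, 5:pl, 8:x1, 11:x2, 13:x3, 20:m, 22:m, 23:m, 24:m, 25:m, 26:m, 27:m
edges: (1,8,pre); (1,13,pre); (4,11,pre); (4,13,pre); (8,3,post); (8,5,post); (11,5,post); (20,1,at); (22,3,at); (23,4,at); (24,3,at); (25,5,at); (26,3,at); (27,5,at)


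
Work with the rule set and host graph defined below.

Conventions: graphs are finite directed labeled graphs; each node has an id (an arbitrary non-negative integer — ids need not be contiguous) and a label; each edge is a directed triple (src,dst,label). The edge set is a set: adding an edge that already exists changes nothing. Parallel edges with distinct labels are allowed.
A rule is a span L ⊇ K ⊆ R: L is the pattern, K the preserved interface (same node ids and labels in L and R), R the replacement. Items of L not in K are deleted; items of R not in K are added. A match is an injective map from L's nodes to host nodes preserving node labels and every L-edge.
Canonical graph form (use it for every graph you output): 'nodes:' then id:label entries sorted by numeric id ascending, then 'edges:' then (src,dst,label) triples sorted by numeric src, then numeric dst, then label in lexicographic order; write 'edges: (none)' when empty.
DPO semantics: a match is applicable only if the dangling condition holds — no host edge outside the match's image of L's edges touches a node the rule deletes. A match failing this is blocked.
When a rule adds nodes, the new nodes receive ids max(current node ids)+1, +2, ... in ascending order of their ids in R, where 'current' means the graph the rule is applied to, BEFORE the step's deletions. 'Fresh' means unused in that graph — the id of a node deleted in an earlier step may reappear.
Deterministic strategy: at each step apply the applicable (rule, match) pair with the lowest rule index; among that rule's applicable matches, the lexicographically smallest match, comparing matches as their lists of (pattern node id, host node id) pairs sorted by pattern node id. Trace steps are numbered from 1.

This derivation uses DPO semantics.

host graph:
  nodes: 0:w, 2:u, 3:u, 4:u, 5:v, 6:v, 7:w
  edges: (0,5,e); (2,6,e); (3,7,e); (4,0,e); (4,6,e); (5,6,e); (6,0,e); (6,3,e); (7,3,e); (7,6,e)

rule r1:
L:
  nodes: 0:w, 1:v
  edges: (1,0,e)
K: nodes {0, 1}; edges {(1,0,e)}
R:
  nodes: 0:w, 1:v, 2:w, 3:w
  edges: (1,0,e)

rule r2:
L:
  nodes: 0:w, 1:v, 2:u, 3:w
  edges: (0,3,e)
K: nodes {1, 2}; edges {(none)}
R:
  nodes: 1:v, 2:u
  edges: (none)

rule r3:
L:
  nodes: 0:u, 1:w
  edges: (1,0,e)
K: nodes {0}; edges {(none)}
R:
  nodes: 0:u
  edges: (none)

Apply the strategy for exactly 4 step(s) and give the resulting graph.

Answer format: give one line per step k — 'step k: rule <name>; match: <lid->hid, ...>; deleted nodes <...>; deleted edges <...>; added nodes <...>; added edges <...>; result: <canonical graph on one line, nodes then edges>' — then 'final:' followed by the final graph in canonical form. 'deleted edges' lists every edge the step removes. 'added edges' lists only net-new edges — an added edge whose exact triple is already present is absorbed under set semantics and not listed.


step 1: rule r1; match: 0->0, 1->6; deleted nodes (none); deleted edges (none); added nodes 8, 9; added edges (none); result: nodes: 0:w, 2:u, 3:u, 4:u, 5:v, 6:v, 7:w, 8:w, 9:w edges: (0,5,e); (2,6,e); (3,7,e); (4,0,e); (4,6,e); (5,6,e); (6,0,e); (6,3,e); (7,3,e); (7,6,e)
step 2: rule r1; match: 0->0, 1->6; deleted nodes (none); deleted edges (none); added nodes 10, 11; added edges (none); result: nodes: 0:w, 2:u, 3:u, 4:u, 5:v, 6:v, 7:w, 8:w, 9:w, 10:w, 11:w edges: (0,5,e); (2,6,e); (3,7,e); (4,0,e); (4,6,e); (5,6,e); (6,0,e); (6,3,e); (7,3,e); (7,6,e)
step 3: rule r1; match: 0->0, 1->6; deleted nodes (none); deleted edges (none); added nodes 12, 13; added edges (none); result: nodes: 0:w, 2:u, 3:u, 4:u, 5:v, 6:v, 7:w, 8:w, 9:w, 10:w, 11:w, 12:w, 13:w edges: (0,5,e); (2,6,e); (3,7,e); (4,0,e); (4,6,e); (5,6,e); (6,0,e); (6,3,e); (7,3,e); (7,6,e)
step 4: rule r1; match: 0->0, 1->6; deleted nodes (none); deleted edges (none); added nodes 14, 15; added edges (none); result: nodes: 0:w, 2:u, 3:u, 4:u, 5:v, 6:v, 7:w, 8:w, 9:w, 10:w, 11:w, 12:w, 13:w, 14:w, 15:w edges: (0,5,e); (2,6,e); (3,7,e); (4,0,e); (4,6,e); (5,6,e); (6,0,e); (6,3,e); (7,3,e); (7,6,e)
final:
nodes: 0:w, 2:u, 3:u, 4:u, 5:v, 6:v, 7:w, 8:w, 9:w, 10:w, 11:w, 12:w, 13:w, 14:w, 15:w
edges: (0,5,e); (2,6,e); (3,7,e); (4,0,e); (4,6,e); (5,6,e); (6,0,e); (6,3,e); (7,3,e); (7,6,e)


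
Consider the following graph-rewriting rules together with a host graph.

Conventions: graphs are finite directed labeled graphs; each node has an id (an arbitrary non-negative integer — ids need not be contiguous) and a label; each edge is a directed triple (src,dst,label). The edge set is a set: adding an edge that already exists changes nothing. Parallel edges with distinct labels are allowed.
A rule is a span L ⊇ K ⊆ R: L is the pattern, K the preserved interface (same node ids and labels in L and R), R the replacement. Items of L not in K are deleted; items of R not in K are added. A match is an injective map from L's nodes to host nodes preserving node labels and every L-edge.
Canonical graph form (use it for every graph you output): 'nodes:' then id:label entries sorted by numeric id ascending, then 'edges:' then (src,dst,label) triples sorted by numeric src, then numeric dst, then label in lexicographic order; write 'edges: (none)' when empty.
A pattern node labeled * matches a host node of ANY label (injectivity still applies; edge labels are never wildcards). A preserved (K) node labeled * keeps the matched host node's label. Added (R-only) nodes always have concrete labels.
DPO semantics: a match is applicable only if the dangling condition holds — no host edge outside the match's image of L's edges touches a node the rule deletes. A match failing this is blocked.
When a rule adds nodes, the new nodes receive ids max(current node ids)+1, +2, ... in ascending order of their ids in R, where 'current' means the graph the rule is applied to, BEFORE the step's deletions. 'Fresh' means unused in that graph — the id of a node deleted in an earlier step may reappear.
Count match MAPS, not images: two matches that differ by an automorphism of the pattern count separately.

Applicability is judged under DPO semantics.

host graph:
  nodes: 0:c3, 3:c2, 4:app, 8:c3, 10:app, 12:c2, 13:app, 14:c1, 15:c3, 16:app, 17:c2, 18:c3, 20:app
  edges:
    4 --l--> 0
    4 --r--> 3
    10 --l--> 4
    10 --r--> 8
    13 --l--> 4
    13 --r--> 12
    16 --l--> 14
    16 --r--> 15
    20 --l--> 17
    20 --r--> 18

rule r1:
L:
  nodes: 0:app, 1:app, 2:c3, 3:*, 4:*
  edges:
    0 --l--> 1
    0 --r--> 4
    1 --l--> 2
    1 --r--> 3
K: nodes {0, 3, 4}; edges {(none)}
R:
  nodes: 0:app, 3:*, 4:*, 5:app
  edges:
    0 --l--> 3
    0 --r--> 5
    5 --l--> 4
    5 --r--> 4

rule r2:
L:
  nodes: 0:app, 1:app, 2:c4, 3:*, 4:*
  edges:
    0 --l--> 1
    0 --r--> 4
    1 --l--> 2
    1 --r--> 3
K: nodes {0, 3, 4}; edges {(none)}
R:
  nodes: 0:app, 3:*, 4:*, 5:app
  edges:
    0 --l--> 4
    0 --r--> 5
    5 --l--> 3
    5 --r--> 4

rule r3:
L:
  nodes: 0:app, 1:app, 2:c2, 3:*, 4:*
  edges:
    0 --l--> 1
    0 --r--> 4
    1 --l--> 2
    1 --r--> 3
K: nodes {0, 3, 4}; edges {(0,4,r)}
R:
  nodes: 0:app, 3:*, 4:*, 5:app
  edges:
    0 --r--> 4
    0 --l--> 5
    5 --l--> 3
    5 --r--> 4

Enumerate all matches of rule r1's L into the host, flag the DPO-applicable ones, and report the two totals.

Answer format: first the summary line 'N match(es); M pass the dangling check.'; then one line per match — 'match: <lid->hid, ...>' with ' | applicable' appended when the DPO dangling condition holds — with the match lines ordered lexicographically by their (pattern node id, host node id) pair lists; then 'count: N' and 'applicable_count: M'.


2 match(es); 0 pass the dangling check.
match: 0->10, 1->4, 2->0, 3->3, 4->8
match: 0->13, 1->4, 2->0, 3->3, 4->12
count: 2
applicable_count: 0


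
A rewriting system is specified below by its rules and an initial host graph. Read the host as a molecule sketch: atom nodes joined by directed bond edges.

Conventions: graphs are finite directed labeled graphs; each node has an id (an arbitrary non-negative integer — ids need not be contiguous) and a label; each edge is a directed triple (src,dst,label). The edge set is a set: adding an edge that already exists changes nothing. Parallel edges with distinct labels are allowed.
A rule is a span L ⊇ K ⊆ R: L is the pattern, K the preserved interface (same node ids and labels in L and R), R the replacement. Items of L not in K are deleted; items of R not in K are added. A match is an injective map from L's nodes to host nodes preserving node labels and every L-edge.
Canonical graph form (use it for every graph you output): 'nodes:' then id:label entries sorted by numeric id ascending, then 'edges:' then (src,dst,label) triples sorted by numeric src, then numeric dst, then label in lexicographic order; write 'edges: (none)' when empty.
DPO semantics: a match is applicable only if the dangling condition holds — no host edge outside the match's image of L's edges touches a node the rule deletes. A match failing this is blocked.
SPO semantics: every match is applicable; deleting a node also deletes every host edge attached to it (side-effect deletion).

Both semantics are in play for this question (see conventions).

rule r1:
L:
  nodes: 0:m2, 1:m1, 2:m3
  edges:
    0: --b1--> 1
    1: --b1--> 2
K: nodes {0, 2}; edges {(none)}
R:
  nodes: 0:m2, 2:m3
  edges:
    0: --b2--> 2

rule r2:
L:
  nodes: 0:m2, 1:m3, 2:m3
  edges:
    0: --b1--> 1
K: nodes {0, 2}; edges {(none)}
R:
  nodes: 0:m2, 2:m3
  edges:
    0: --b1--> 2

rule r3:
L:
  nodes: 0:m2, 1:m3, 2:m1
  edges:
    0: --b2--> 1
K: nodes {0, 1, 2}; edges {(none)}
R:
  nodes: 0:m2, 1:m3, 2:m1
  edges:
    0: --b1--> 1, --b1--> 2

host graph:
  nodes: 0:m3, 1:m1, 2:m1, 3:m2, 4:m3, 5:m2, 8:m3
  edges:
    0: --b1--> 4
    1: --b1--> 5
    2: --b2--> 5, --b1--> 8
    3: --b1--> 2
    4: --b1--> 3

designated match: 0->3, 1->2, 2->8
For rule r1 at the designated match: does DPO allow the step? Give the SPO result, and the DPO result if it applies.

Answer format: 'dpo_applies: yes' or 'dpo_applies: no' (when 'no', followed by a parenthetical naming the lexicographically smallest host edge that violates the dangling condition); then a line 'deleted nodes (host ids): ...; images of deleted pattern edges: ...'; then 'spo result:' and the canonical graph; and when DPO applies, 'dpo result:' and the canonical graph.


dpo_applies: no
(the rule deletes node 2, which keeps host edge (2,5,b2) outside the match image — the dangling condition fails, DPO blocks; SPO proceeds and side-deletes such edges)
deleted nodes (host ids): 2; images of deleted pattern edges: (2,8,b1); (3,2,b1)
spo result:
nodes: 0:m3, 1:m1, 3:m2, 4:m3, 5:m2, 8:m3
edges: (0,4,b1); (1,5,b1); (3,8,b2); (4,3,b1)


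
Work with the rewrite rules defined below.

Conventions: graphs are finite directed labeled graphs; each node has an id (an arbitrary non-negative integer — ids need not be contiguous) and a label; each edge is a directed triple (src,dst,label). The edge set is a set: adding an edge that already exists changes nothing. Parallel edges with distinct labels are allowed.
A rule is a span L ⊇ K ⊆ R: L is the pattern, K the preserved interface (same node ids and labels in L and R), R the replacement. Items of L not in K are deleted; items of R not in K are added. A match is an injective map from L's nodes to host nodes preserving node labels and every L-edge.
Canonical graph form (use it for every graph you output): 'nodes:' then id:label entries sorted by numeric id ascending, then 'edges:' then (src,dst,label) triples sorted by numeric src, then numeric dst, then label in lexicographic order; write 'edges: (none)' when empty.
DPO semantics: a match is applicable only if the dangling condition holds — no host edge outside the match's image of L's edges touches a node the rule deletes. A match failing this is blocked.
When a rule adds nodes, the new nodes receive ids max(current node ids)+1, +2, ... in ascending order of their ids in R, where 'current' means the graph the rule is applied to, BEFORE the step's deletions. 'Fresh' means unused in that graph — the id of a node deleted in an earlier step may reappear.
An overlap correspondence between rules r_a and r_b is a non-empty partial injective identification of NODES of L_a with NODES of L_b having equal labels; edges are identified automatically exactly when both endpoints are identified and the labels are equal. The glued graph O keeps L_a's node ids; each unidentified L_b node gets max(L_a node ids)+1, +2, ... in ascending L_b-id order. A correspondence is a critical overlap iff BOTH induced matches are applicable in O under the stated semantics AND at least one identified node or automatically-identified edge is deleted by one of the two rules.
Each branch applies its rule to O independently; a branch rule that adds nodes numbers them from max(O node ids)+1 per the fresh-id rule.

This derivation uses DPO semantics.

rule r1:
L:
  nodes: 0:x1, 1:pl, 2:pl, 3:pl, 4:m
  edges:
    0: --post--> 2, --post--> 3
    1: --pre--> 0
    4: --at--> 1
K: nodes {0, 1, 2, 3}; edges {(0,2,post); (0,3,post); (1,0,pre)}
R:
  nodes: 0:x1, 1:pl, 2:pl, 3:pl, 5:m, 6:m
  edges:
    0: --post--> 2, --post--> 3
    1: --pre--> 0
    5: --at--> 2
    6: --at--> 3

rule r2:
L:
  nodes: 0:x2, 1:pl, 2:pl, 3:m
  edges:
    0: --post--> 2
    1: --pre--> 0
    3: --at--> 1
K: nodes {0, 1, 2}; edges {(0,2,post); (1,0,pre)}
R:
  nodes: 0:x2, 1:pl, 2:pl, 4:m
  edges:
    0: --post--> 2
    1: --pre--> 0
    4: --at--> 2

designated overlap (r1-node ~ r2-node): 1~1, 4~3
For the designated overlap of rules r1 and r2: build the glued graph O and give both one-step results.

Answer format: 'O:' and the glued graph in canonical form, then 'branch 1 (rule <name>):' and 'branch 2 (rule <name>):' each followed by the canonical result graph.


O:
nodes: 0:x1, 1:pl, 2:pl, 3:pl, 4:m, 5:x2, 6:pl
edges: (0,2,post); (0,3,post); (1,0,pre); (1,5,pre); (4,1,at); (5,6,post)
branch 1 (rule r1):
nodes: 0:x1, 1:pl, 2:pl, 3:pl, 5:x2, 6:pl, 7:m, 8:m
edges: (0,2,post); (0,3,post); (1,0,pre); (1,5,pre); (5,6,post); (7,2,at); (8,3,at)
branch 2 (rule r2):
nodes: 0:x1, 1:pl, 2:pl, 3:pl, 5:x2, 6:pl, 7:m
edges: (0,2,post); (0,3,post); (1,0,pre); (1,5,pre); (5,6,post); (7,6,at)


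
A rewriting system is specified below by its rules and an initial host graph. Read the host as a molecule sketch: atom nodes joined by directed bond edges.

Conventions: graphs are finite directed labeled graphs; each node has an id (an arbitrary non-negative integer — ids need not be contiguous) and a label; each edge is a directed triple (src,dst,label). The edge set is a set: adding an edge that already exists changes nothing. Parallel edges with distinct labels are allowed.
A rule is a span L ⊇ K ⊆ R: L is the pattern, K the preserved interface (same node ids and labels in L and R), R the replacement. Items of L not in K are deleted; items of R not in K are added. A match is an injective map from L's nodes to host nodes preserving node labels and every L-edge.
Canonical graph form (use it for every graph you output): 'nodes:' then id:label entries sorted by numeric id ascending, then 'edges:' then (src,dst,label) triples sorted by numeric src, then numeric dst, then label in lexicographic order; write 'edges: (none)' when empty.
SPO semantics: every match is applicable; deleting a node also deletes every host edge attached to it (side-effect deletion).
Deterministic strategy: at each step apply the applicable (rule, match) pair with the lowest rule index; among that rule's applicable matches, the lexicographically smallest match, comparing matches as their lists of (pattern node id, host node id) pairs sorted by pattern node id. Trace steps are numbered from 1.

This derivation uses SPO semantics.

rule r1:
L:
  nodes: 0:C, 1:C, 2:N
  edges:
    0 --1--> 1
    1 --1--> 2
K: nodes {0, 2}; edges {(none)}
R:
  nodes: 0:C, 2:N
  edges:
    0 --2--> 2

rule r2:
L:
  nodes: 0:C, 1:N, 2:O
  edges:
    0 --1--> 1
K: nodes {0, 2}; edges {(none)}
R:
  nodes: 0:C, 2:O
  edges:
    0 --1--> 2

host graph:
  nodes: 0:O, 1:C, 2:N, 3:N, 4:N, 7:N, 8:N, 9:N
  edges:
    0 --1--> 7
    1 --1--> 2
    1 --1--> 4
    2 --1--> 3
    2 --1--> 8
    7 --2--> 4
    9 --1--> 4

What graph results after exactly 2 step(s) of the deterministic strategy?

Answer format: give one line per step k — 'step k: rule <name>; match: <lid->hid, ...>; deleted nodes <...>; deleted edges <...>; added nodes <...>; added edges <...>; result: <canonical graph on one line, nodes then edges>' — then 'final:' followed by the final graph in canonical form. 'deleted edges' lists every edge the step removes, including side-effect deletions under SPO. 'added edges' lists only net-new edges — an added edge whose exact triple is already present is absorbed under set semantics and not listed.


step 1: rule r2; match: 0->1, 1->2, 2->0; deleted nodes 2; deleted edges (1,2,1); (2,3,1); (2,8,1); added nodes (none); added edges (1,0,1); result: nodes: 0:O, 1:C, 3:N, 4:N, 7:N, 8:N, 9:N edges: (0,7,1); (1,0,1); (1,4,1); (7,4,2); (9,4,1)
step 2: rule r2; match: 0->1, 1->4, 2->0; deleted nodes 4; deleted edges (1,4,1); (7,4,2); (9,4,1); added nodes (none); added edges (none); result: nodes: 0:O, 1:C, 3:N, 7:N, 8:N, 9:N edges: (0,7,1); (1,0,1)
final:
nodes: 0:O, 1:C, 3:N, 7:N, 8:N, 9:N
edges: (0,7,1); (1,0,1)


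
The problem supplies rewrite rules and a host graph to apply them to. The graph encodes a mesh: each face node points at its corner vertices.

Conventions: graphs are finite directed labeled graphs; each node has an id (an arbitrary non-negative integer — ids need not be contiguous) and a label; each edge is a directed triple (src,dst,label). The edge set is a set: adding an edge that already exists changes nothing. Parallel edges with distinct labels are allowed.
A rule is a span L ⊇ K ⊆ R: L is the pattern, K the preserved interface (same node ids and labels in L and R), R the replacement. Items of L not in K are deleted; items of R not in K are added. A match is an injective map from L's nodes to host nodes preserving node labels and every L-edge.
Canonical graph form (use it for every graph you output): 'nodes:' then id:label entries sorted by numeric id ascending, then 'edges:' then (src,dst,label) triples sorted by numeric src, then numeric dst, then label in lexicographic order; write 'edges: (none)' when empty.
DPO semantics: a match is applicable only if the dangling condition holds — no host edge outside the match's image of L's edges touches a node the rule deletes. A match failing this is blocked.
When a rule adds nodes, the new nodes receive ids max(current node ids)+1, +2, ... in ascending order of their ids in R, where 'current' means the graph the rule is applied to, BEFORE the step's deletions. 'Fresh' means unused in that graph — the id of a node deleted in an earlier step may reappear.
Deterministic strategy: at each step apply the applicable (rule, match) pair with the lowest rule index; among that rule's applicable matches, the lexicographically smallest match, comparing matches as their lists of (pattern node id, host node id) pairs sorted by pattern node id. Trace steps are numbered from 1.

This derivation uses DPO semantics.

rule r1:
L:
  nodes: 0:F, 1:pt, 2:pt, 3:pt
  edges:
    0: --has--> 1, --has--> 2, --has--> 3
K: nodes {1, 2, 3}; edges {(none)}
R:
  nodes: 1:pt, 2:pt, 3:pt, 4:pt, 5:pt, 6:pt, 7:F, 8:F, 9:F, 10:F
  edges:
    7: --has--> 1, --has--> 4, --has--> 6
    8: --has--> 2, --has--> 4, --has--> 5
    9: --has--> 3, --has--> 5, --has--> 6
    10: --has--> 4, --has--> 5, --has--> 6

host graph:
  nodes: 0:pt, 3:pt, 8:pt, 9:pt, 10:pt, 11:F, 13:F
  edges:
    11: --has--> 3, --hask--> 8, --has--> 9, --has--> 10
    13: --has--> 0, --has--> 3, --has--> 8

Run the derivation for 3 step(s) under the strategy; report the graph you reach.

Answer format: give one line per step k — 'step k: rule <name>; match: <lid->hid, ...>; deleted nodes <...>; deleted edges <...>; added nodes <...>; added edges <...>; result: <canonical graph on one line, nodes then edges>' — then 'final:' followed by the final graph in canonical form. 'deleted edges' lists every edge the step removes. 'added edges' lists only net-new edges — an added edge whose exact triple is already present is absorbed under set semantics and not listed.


step 1: rule r1; match: 0->13, 1->0, 2->3, 3->8; deleted nodes 13; deleted edges (13,0,has); (13,3,has); (13,8,has); added nodes 14, 15, 16, 17, 18, 19, 20; added edges (17,0,has); (17,14,has); (17,16,has); (18,3,has); (18,14,has); (18,15,has); (19,8,has); (19,15,has); (19,16,has); (20,14,has); (20,15,has); (20,16,has); result: nodes: 0:pt, 3:pt, 8:pt, 9:pt, 10:pt, 11:F, 14:pt, 15:pt, 16:pt, 17:F, 18:F, 19:F, 20:F edges: (11,3,has); (11,8,hask); (11,9,has); (11,10,has); (17,0,has); (17,14,has); (17,16,has); (18,3,has); (18,14,has); (18,15,has); (19,8,has); (19,15,has); (19,16,has); (20,14,has); (20,15,has); (20,16,has)
step 2: rule r1; match: 0->17, 1->0, 2->14, 3->16; deleted nodes 17; deleted edges (17,0,has); (17,14,has); (17,16,has); added nodes 21, 22, 23, 24, 25, 26, 27; added edges (24,0,has); (24,21,has); (24,23,has); (25,14,has); (25,21,has); (25,22,has); (26,16,has); (26,22,has); (26,23,has); (27,21,has); (27,22,has); (27,23,has); result: nodes: 0:pt, 3:pt, 8:pt, 9:pt, 10:pt, 11:F, 14:pt, 15:pt, 16:pt, 18:F, 19:F, 20:F, 21:pt, 22:pt, 23:pt, 24:F, 25:F, 26:F, 27:F edges: (11,3,has); (11,8,hask); (11,9,has); (11,10,has); (18,3,has); (18,14,has); (18,15,has); (19,8,has); (19,15,has); (19,16,has); (20,14,has); (20,15,has); (20,16,has); (24,0,has); (24,21,has); (24,23,has); (25,14,has); (25,21,has); (25,22,has); (26,16,has); (26,22,has); (26,23,has); (27,21,has); (27,22,has); (27,23,has)
step 3: rule r1; match: 0->18, 1->3, 2->14, 3->15; deleted nodes 18; deleted edges (18,3,has); (18,14,has); (18,15,has); added nodes 28, 29, 30, 31, 32, 33, 34; added edges (31,3,has); (31,28,has); (31,30,has); (32,14,has); (32,28,has); (32,29,has); (33,15,has); (33,29,has); (33,30,has); (34,28,has); (34,29,has); (34,30,has); result: nodes: 0:pt, 3:pt, 8:pt, 9:pt, 10:pt, 11:F, 14:pt, 15:pt, 16:pt, 19:F, 20:F, 21:pt, 22:pt, 23:pt, 24:F, 25:F, 26:F, 27:F, 28:pt, 29:pt, 30:pt, 31:F, 32:F, 33:F, 34:F edges: (11,3,has); (11,8,hask); (11,9,has); (11,10,has); (19,8,has); (19,15,has); (19,16,has); (20,14,has); (20,15,has); (20,16,has); (24,0,has); (24,21,has); (24,23,has); (25,14,has); (25,21,has); (25,22,has); (26,16,has); (26,22,has); (26,23,has); (27,21,has); (27,22,has); (27,23,has); (31,3,has); (31,28,has); (31,30,has); (32,14,has); (32,28,has); (32,29,has); (33,15,has); (33,29,has); (33,30,has); (34,28,has); (34,29,has); (34,30,has)
final:
nodes: 0:pt, 3:pt, 8:pt, 9:pt, 10:pt, 11:F, 14:pt, 15:pt, 16:pt, 19:F, 20:F, 21:pt, 22:pt, 23:pt, 24:F, 25:F, 26:F, 27:F, 28:pt, 29:pt, 30:pt, 31:F, 32:F, 33:F, 34:F
edges: (11,3,has); (11,8,hask); (11,9,has); (11,10,has); (19,8,has); (19,15,has); (19,16,has); (20,14,has); (20,15,has); (20,16,has); (24,0,has); (24,21,has); (24,23,has); (25,14,has); (25,21,has); (25,22,has); (26,16,has); (26,22,has); (26,23,has); (27,21,has); (27,22,has); (27,23,has); (31,3,has); (31,28,has); (31,30,has); (32,14,has); (32,28,has); (32,29,has); (33,15,has); (33,29,has); (33,30,has); (34,28,has); (34,29,has); (34,30,has)


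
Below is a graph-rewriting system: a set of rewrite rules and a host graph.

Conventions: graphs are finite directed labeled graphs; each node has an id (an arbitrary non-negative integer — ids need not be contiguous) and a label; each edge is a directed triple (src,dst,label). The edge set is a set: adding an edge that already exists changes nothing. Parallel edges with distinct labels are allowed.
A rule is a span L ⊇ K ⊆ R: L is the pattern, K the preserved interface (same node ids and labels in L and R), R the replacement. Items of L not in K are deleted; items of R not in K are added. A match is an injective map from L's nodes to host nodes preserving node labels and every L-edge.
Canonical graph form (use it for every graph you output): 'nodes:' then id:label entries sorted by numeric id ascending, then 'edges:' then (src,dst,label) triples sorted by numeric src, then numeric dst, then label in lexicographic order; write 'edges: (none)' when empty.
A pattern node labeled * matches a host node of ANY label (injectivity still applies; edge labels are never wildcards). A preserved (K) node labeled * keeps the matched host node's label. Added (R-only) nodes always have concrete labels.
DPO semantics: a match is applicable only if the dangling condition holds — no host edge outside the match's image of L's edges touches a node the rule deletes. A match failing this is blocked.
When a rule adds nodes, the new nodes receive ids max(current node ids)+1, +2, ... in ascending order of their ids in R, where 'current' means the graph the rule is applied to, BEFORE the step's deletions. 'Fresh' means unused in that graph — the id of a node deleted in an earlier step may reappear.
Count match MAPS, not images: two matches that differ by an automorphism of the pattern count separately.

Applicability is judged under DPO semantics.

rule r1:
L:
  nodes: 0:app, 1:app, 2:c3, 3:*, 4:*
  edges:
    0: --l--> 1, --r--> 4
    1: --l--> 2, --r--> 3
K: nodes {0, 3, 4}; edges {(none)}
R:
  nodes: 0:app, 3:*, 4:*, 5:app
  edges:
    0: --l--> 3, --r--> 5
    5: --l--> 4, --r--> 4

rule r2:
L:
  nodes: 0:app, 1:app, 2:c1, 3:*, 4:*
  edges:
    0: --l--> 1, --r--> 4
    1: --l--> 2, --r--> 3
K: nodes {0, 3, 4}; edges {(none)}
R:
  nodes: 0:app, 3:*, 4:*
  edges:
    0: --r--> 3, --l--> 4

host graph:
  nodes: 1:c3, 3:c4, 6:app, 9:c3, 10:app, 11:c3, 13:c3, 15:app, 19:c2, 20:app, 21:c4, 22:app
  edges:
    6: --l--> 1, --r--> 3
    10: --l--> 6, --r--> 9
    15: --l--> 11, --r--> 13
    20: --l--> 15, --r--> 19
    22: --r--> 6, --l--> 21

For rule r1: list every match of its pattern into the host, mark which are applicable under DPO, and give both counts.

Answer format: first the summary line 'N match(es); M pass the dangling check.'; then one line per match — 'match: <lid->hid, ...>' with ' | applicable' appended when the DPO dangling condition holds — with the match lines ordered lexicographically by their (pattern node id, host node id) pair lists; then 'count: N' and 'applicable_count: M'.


2 match(es); 1 pass the dangling check.
match: 0->10, 1->6, 2->1, 3->3, 4->9
match: 0->20, 1->15, 2->11, 3->13, 4->19 | applicable
count: 2
applicable_count: 1


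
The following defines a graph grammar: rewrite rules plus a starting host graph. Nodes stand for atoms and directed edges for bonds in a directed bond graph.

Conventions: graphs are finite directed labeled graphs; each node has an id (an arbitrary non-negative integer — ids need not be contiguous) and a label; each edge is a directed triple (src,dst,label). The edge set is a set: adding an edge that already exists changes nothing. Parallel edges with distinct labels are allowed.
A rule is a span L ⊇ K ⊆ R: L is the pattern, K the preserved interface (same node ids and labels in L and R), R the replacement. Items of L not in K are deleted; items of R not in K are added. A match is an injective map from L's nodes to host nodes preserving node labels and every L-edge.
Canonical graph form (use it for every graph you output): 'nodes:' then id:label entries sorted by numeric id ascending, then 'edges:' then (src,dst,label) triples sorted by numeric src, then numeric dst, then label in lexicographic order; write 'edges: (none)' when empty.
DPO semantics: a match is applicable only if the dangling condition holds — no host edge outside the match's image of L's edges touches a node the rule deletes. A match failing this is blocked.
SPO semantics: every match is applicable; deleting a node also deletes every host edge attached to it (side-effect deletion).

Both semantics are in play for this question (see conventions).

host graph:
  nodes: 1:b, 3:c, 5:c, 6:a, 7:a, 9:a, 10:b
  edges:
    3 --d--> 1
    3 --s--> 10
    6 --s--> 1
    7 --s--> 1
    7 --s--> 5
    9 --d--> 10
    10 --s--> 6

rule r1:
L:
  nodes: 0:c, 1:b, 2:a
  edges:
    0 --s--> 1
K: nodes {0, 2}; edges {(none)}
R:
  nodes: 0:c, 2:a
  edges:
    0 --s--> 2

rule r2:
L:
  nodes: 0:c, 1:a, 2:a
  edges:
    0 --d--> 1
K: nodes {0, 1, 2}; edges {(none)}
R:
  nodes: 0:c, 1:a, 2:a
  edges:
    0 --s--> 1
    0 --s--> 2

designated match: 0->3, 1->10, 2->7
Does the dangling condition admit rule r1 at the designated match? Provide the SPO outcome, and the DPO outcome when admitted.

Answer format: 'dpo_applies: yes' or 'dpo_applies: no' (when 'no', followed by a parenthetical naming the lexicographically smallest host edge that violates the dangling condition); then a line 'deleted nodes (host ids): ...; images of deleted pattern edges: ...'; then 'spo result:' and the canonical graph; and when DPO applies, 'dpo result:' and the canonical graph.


dpo_applies: no
(the rule deletes node 10, which keeps host edge (9,10,d) outside the match image — the dangling condition fails, DPO blocks; SPO proceeds and side-deletes such edges)
deleted nodes (host ids): 10; images of deleted pattern edges: (3,10,s)
spo result:
nodes: 1:b, 3:c, 5:c, 6:a, 7:a, 9:a
edges: (3,1,d); (3,7,s); (6,1,s); (7,1,s); (7,5,s)


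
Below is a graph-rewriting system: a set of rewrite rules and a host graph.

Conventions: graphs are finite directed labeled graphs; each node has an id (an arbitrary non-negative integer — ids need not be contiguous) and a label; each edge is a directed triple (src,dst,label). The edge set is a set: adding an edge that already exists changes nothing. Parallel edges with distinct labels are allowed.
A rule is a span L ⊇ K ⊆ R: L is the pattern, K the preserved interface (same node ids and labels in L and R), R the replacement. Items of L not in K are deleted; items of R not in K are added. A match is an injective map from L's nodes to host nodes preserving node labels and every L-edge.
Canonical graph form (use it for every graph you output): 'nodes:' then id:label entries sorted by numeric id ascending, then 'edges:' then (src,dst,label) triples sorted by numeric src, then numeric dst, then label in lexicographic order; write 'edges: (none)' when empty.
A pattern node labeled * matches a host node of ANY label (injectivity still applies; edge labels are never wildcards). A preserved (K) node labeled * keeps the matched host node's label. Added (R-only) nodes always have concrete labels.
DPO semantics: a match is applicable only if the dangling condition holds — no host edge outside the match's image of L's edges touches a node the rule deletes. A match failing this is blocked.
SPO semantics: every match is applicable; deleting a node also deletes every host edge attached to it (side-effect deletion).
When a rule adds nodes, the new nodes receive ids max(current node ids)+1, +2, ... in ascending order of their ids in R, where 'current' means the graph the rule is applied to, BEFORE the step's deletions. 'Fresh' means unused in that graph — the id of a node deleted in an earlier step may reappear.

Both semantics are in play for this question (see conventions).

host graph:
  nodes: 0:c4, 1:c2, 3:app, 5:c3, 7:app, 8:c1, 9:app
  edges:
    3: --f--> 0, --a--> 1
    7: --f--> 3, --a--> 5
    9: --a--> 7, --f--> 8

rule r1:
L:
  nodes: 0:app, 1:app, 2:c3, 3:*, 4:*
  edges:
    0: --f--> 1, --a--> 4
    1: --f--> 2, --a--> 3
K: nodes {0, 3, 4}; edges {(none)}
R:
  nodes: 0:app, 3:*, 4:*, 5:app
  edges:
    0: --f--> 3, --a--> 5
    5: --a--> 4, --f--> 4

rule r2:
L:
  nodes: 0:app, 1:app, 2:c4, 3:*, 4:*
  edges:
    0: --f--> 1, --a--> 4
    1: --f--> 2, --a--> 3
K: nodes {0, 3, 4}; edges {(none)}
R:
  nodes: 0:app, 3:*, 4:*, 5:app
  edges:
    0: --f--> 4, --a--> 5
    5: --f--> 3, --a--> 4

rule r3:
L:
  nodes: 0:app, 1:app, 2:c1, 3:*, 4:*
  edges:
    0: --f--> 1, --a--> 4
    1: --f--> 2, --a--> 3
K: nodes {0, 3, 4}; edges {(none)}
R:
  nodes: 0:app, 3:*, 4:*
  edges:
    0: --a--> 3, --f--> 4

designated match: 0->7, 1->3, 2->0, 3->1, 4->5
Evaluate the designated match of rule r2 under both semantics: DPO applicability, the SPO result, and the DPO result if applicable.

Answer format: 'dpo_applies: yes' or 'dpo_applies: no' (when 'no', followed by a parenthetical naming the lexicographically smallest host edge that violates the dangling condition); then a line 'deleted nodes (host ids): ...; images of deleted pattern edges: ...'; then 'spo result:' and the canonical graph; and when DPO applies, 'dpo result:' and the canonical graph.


dpo_applies: yes
deleted nodes (host ids): 0, 3; images of deleted pattern edges: (3,0,f); (3,1,a); (7,3,f); (7,5,a)
spo result:
nodes: 1:c2, 5:c3, 7:app, 8:c1, 9:app, 10:app
edges: (7,5,f); (7,10,a); (9,7,a); (9,8,f); (10,1,f); (10,5,a)
dpo result:
nodes: 1:c2, 5:c3, 7:app, 8:c1, 9:app, 10:app
edges: (7,5,f); (7,10,a); (9,7,a); (9,8,f); (10,1,f); (10,5,a)


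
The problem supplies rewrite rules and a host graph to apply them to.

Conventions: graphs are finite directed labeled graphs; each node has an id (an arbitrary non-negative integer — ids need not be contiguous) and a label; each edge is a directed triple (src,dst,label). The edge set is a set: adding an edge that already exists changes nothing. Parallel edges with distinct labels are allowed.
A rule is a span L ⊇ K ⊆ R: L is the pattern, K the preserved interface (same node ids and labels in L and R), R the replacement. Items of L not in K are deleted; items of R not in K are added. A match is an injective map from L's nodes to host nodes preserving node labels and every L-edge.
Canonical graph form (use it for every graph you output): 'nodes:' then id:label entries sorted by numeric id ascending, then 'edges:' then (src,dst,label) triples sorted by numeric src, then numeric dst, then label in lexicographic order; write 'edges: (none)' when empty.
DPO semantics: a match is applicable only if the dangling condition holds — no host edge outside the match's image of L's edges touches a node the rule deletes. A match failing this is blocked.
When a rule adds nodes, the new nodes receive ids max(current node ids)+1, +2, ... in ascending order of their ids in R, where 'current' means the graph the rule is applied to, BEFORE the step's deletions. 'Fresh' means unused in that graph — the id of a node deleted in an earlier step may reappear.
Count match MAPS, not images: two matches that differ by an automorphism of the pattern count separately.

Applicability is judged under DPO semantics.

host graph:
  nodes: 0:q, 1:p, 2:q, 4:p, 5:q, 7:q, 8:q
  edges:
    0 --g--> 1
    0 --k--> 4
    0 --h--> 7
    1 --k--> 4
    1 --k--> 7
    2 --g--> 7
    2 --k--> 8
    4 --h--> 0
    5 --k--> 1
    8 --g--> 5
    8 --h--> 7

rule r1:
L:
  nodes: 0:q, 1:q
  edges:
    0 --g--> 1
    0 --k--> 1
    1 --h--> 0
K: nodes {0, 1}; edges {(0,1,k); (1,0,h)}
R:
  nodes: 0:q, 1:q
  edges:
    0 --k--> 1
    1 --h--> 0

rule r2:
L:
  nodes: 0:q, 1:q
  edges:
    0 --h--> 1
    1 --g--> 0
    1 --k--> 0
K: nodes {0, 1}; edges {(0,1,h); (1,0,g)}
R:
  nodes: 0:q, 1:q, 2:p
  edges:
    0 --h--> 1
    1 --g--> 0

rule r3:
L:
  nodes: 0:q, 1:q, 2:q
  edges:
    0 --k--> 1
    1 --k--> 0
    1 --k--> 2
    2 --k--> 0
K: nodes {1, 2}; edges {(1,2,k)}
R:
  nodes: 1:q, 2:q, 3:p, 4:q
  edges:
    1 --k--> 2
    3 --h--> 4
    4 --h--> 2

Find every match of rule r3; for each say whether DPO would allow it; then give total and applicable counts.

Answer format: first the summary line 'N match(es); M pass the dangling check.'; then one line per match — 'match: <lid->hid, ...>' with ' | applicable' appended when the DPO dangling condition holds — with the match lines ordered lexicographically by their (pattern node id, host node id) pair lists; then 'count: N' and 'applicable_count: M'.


0 match(es); 0 pass the dangling check.
count: 0
applicable_count: 0


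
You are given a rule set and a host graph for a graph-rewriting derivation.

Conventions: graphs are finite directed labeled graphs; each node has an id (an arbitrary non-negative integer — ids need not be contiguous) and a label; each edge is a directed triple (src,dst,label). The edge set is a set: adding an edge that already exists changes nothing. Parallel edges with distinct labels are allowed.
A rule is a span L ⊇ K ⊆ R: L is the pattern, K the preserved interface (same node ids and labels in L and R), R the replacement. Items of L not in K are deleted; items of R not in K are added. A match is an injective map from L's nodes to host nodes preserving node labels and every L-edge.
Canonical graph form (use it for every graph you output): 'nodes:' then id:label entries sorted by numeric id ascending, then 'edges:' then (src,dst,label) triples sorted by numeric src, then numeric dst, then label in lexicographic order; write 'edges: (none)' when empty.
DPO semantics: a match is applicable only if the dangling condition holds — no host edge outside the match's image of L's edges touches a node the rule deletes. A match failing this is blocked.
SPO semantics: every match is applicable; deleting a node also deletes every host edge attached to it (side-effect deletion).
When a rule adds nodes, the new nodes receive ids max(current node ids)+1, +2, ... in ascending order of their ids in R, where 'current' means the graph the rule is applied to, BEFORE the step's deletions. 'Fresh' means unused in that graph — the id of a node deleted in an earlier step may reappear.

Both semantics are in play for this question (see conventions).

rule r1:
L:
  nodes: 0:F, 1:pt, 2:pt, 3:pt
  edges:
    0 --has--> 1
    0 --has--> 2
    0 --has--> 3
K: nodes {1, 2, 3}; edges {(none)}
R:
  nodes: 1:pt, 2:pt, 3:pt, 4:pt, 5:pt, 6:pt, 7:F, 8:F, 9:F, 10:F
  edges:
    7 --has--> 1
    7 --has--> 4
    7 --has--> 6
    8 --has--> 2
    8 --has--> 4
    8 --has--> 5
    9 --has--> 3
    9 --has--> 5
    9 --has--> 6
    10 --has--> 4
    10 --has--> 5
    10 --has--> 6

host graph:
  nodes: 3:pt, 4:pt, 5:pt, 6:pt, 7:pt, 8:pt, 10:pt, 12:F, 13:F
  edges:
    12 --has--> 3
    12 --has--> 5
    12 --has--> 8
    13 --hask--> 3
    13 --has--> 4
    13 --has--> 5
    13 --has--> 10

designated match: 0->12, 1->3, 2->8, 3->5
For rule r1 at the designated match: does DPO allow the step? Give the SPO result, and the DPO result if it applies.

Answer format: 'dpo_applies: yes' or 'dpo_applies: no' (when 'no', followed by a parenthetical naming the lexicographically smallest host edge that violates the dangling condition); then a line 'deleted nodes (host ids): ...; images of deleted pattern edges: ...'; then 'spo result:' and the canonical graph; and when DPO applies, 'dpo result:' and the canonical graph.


dpo_applies: yes
deleted nodes (host ids): 12; images of deleted pattern edges: (12,3,has); (12,5,has); (12,8,has)
spo result:
nodes: 3:pt, 4:pt, 5:pt, 6:pt, 7:pt, 8:pt, 10:pt, 13:F, 14:pt, 15:pt, 16:pt, 17:F, 18:F, 19:F, 20:F
edges: (13,3,hask); (13,4,has); (13,5,has); (13,10,has); (17,3,has); (17,14,has); (17,16,has); (18,8,has); (18,14,has); (18,15,has); (19,5,has); (19,15,has); (19,16,has); (20,14,has); (20,15,has); (20,16,has)
dpo result:
nodes: 3:pt, 4:pt, 5:pt, 6:pt, 7:pt, 8:pt, 10:pt, 13:F, 14:pt, 15:pt, 16:pt, 17:F, 18:F, 19:F, 20:F
edges: (13,3,hask); (13,4,has); (13,5,has); (13,10,has); (17,3,has); (17,14,has); (17,16,has); (18,8,has); (18,14,has); (18,15,has); (19,5,has); (19,15,has); (19,16,has); (20,14,has); (20,15,has); (20,16,has)
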